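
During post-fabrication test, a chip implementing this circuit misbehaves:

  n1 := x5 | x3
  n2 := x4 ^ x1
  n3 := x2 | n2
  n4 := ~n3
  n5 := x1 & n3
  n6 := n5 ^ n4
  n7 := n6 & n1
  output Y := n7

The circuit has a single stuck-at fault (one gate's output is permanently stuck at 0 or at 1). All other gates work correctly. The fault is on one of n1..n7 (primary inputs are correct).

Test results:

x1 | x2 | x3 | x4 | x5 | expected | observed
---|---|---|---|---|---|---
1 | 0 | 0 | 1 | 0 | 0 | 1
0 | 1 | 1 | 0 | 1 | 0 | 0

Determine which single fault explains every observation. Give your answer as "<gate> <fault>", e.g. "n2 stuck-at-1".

Fault-free values for test 1 (x1=1, x2=0, x3=0, x4=1, x5=0): n1=0, n2=0, n3=0, n4=1, n5=0, n6=1, n7=0, giving Y=0. Observed 1.
Test 1: faults giving observed 1 are {n1 stuck-at-1, n7 stuck-at-1}.
Test 2 (x1=0, x2=1, x3=1, x4=0, x5=1): fault-free n1=1, n2=0, n3=1, n4=0, n5=0, n6=0, n7=0 → 0; observed 0. Eliminates n7 stuck-at-1.
Only n1 stuck-at-1 is consistent with every test.

n1 stuck-at-1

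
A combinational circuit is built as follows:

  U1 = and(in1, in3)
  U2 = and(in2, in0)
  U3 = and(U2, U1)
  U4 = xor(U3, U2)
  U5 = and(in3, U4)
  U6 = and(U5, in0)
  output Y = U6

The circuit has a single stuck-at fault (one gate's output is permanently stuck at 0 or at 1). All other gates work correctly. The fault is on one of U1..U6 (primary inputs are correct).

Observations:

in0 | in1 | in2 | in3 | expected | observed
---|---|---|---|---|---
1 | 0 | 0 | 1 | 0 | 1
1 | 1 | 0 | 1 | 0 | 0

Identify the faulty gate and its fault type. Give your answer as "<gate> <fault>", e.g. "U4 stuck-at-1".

U2 stuck-at-1

Fault-free values for test 1 (in0=1, in1=0, in2=0, in3=1): U1=0, U2=0, U3=0, U4=0, U5=0, U6=0, giving Y=0. Observed 1.
Test 1: faults giving observed 1 are {U2 stuck-at-1, U3 stuck-at-1, U4 stuck-at-1, U5 stuck-at-1, U6 stuck-at-1}.
Test 2 (in0=1, in1=1, in2=0, in3=1): fault-free U1=1, U2=0, U3=0, U4=0, U5=0, U6=0 → 0; observed 0. Eliminates U3 stuck-at-1, U4 stuck-at-1, U5 stuck-at-1, U6 stuck-at-1.
Only U2 stuck-at-1 is consistent with every test.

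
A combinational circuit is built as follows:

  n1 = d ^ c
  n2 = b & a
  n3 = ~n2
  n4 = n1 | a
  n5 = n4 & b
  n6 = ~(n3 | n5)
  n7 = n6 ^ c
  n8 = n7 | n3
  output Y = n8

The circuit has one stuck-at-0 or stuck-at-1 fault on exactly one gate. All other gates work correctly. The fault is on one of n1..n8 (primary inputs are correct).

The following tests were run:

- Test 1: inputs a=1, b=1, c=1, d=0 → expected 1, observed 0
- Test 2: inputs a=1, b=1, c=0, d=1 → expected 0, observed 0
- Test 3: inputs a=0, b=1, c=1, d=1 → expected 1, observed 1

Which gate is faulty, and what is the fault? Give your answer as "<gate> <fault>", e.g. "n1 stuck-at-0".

Fault-free values for test 1 (a=1, b=1, c=1, d=0): n1=1, n2=1, n3=0, n4=1, n5=1, n6=0, n7=1, n8=1, giving Y=1. Observed 0.
Test 1: faults giving observed 0 are {n4 stuck-at-0, n5 stuck-at-0, n6 stuck-at-1, n7 stuck-at-0, n8 stuck-at-0}.
Test 2 (a=1, b=1, c=0, d=1): fault-free n1=1, n2=1, n3=0, n4=1, n5=1, n6=0, n7=0, n8=0 → 0; observed 0. Eliminates n4 stuck-at-0, n5 stuck-at-0, n6 stuck-at-1.
Test 3 (a=0, b=1, c=1, d=1): fault-free n1=0, n2=0, n3=1, n4=0, n5=0, n6=0, n7=1, n8=1 → 1; observed 1. Eliminates n8 stuck-at-0.
Only n7 stuck-at-0 is consistent with every test.

n7 stuck-at-0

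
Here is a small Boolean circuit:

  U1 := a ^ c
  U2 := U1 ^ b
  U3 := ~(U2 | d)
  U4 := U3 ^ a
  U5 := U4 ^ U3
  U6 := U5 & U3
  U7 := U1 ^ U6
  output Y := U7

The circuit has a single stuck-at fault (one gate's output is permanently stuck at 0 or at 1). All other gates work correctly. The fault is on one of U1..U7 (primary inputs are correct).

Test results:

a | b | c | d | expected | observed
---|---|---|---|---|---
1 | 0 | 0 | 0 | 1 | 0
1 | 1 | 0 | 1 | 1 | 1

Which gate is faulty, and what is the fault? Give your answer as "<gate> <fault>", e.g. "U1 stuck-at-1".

U2 stuck-at-0

Fault-free values for test 1 (a=1, b=0, c=0, d=0): U1=1, U2=1, U3=0, U4=1, U5=1, U6=0, U7=1, giving Y=1. Observed 0.
Test 1: faults giving observed 0 are {U2 stuck-at-0, U3 stuck-at-1, U6 stuck-at-1, U7 stuck-at-0}.
Test 2 (a=1, b=1, c=0, d=1): fault-free U1=1, U2=0, U3=0, U4=1, U5=1, U6=0, U7=1 → 1; observed 1. Eliminates U3 stuck-at-1, U6 stuck-at-1, U7 stuck-at-0.
Only U2 stuck-at-0 is consistent with every test.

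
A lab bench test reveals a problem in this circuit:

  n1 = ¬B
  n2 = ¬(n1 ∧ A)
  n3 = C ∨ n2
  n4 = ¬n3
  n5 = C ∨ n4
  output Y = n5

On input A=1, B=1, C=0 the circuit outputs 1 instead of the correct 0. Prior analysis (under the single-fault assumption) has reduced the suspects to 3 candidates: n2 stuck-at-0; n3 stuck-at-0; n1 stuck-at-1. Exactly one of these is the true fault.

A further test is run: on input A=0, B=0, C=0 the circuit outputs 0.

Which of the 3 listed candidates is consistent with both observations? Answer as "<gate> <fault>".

Evaluate each candidate on input A=0, B=0, C=0:
  n2 stuck-at-0: n1=1, n2=0 [stuck-at-0], n3=0, n4=1, n5=1 → 1 — eliminated
  n3 stuck-at-0: n1=1, n2=1, n3=0 [stuck-at-0], n4=1, n5=1 → 1 — eliminated
  n1 stuck-at-1: n1=1 [stuck-at-1], n2=1, n3=1, n4=0, n5=0 → 0 — matches
Only n1 stuck-at-1 reproduces the observed 0.

n1 stuck-at-1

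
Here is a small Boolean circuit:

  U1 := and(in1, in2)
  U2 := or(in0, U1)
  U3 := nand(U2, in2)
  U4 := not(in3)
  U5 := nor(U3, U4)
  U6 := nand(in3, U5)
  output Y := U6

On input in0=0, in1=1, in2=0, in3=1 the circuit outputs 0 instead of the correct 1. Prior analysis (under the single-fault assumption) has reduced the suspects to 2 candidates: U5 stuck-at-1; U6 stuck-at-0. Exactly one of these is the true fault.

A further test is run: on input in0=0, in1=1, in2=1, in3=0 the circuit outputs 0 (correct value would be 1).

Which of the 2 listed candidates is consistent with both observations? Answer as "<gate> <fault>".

U6 stuck-at-0

Evaluate each candidate on input in0=0, in1=1, in2=1, in3=0:
  U5 stuck-at-1: U1=1, U2=1, U3=0, U4=1, U5=1 [stuck-at-1], U6=1 → 1 — eliminated
  U6 stuck-at-0: U1=1, U2=1, U3=0, U4=1, U5=0, U6=0 [stuck-at-0] → 0 — matches
Only U6 stuck-at-0 reproduces the observed 0.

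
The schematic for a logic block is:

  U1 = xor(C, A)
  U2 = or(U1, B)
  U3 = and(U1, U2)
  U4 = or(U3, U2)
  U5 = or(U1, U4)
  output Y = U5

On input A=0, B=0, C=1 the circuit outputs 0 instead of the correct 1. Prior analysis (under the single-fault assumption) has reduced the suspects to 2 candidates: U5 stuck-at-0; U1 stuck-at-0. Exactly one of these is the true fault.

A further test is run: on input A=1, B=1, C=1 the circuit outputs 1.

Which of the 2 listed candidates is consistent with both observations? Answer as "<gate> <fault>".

Evaluate each candidate on input A=1, B=1, C=1:
  U5 stuck-at-0: U1=0, U2=1, U3=0, U4=1, U5=0 [stuck-at-0] → 0 — eliminated
  U1 stuck-at-0: U1=0 [stuck-at-0], U2=1, U3=0, U4=1, U5=1 → 1 — matches
Only U1 stuck-at-0 reproduces the observed 1.

U1 stuck-at-0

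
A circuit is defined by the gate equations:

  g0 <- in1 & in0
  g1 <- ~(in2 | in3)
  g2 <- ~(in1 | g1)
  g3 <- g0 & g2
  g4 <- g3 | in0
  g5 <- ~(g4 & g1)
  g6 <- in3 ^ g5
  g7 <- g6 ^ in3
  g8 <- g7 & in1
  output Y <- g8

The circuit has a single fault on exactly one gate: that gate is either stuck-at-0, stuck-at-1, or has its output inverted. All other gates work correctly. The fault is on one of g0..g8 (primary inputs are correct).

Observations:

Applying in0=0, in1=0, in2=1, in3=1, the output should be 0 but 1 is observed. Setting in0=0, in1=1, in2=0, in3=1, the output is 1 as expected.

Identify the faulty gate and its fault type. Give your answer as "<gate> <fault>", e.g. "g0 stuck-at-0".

g8 stuck-at-1

Fault-free values for test 1 (in0=0, in1=0, in2=1, in3=1): g0=0, g1=0, g2=1, g3=0, g4=0, g5=1, g6=0, g7=1, g8=0, giving Y=0. Observed 1.
Test 1: faults giving observed 1 are {g8 stuck-at-1, g8 inverted output}.
Test 2 (in0=0, in1=1, in2=0, in3=1): fault-free g0=0, g1=0, g2=0, g3=0, g4=0, g5=1, g6=0, g7=1, g8=1 → 1; observed 1. Eliminates g8 inverted output.
Only g8 stuck-at-1 is consistent with every test.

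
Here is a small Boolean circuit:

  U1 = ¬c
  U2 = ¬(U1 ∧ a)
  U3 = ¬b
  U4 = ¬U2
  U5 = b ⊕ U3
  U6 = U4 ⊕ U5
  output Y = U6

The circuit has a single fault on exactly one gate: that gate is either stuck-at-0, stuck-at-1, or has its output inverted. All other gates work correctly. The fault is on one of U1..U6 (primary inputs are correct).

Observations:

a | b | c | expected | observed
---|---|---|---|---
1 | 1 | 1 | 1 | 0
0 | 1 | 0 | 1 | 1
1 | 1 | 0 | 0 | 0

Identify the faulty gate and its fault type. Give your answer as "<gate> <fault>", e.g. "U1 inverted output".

Fault-free values for test 1 (a=1, b=1, c=1): U1=0, U2=1, U3=0, U4=0, U5=1, U6=1, giving Y=1. Observed 0.
Test 1: faults giving observed 0 are {U1 stuck-at-1, U1 inverted output, U2 stuck-at-0, U2 inverted output, U3 stuck-at-1, U3 inverted output, U4 stuck-at-1, U4 inverted output, U5 stuck-at-0, U5 inverted output, U6 stuck-at-0, U6 inverted output}.
Test 2 (a=0, b=1, c=0): fault-free U1=1, U2=1, U3=0, U4=0, U5=1, U6=1 → 1; observed 1. Eliminates U2 stuck-at-0, U2 inverted output, U3 stuck-at-1, U3 inverted output, U4 stuck-at-1, U4 inverted output, U5 stuck-at-0, U5 inverted output, U6 stuck-at-0, U6 inverted output.
Test 3 (a=1, b=1, c=0): fault-free U1=1, U2=0, U3=0, U4=1, U5=1, U6=0 → 0; observed 0. Eliminates U1 inverted output.
Only U1 stuck-at-1 is consistent with every test.

U1 stuck-at-1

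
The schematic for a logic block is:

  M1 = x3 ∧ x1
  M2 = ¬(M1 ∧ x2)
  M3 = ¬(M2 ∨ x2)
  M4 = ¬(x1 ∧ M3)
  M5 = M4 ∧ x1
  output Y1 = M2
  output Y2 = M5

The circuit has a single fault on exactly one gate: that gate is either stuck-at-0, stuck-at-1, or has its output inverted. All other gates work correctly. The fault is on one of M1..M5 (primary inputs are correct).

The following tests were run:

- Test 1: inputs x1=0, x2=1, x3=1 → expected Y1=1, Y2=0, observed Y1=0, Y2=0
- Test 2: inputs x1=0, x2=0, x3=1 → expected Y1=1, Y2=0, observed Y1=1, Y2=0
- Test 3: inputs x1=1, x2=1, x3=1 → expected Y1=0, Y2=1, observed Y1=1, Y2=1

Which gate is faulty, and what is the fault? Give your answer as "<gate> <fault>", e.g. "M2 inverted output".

Fault-free values for test 1 (x1=0, x2=1, x3=1): M1=0, M2=1, M3=0, M4=1, M5=0, giving Y1=1, Y2=0. Observed Y1=0, Y2=0.
Test 1: faults giving observed Y1=0, Y2=0 are {M1 stuck-at-1, M1 inverted output, M2 stuck-at-0, M2 inverted output}.
Test 2 (x1=0, x2=0, x3=1): fault-free M1=0, M2=1, M3=0, M4=1, M5=0 → Y1=1, Y2=0; observed Y1=1, Y2=0. Eliminates M2 stuck-at-0, M2 inverted output.
Test 3 (x1=1, x2=1, x3=1): fault-free M1=1, M2=0, M3=0, M4=1, M5=1 → Y1=0, Y2=1; observed Y1=1, Y2=1. Eliminates M1 stuck-at-1.
Only M1 inverted output is consistent with every test.

M1 inverted output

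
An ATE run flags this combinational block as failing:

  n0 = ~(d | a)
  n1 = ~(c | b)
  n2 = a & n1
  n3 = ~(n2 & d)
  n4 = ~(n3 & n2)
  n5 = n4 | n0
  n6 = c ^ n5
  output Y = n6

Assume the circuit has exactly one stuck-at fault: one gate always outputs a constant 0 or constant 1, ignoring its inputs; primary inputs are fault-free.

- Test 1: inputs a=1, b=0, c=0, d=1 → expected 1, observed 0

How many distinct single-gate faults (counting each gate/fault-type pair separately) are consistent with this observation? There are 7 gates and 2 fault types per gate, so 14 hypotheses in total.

Fault-free: n0=0, n1=1, n2=1, n3=0, n4=1, n5=1, n6=1 → 1. Observed 0.
  n0 stuck-at-0: output 1 ✗
  n0 stuck-at-1: output 1 ✗
  n1 stuck-at-0: output 1 ✗
  n1 stuck-at-1: output 1 ✗
  n2 stuck-at-0: output 1 ✗
  n2 stuck-at-1: output 1 ✗
  n3 stuck-at-0: output 1 ✗
  n3 stuck-at-1: output 0 ✓
  n4 stuck-at-0: output 0 ✓
  n4 stuck-at-1: output 1 ✗
  n5 stuck-at-0: output 0 ✓
  n5 stuck-at-1: output 1 ✗
  n6 stuck-at-0: output 0 ✓
  n6 stuck-at-1: output 1 ✗
Consistent faults: {n3 stuck-at-1, n4 stuck-at-0, n5 stuck-at-0, n6 stuck-at-0} — 4 in all.

4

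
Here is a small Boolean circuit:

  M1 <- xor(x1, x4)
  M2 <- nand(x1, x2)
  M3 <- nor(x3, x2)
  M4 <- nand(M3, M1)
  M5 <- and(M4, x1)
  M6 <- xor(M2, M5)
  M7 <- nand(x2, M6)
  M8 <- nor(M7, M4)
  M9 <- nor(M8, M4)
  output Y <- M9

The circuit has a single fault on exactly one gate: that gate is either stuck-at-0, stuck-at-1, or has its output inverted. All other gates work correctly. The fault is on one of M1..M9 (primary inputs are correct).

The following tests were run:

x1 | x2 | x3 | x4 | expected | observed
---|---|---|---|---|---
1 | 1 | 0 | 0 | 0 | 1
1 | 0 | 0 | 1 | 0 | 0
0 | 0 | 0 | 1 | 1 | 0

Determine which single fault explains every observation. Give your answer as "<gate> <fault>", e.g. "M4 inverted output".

M3 inverted output

Fault-free values for test 1 (x1=1, x2=1, x3=0, x4=0): M1=1, M2=0, M3=0, M4=1, M5=1, M6=1, M7=0, M8=0, M9=0, giving Y=0. Observed 1.
Test 1: faults giving observed 1 are {M3 stuck-at-1, M3 inverted output, M4 stuck-at-0, M4 inverted output, M9 stuck-at-1, M9 inverted output}.
Test 2 (x1=1, x2=0, x3=0, x4=1): fault-free M1=0, M2=1, M3=1, M4=1, M5=1, M6=0, M7=1, M8=0, M9=0 → 0; observed 0. Eliminates M4 stuck-at-0, M4 inverted output, M9 stuck-at-1, M9 inverted output.
Test 3 (x1=0, x2=0, x3=0, x4=1): fault-free M1=1, M2=1, M3=1, M4=0, M5=0, M6=1, M7=1, M8=0, M9=1 → 1; observed 0. Eliminates M3 stuck-at-1.
Only M3 inverted output is consistent with every test.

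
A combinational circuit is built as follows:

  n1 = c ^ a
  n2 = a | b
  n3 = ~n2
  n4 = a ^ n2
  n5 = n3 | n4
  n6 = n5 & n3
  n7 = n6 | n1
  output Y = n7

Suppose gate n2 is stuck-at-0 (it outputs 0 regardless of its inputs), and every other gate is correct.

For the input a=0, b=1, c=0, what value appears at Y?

1

Propagate with n2 forced: n1=0, n2=0 [stuck-at-0], n3=1, n4=0, n5=1, n6=1, n7=1.
So Y = 1. (Without the fault it would be 0.)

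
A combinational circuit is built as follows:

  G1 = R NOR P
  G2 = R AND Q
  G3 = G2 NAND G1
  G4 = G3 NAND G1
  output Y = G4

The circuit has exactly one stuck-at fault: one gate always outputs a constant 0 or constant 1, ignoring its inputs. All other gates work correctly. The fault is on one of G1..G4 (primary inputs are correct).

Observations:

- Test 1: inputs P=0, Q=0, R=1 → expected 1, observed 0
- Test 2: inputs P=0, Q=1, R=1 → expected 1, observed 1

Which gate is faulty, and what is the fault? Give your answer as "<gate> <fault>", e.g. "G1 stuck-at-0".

Fault-free values for test 1 (P=0, Q=0, R=1): G1=0, G2=0, G3=1, G4=1, giving Y=1. Observed 0.
Test 1: faults giving observed 0 are {G1 stuck-at-1, G4 stuck-at-0}.
Test 2 (P=0, Q=1, R=1): fault-free G1=0, G2=1, G3=1, G4=1 → 1; observed 1. Eliminates G4 stuck-at-0.
Only G1 stuck-at-1 is consistent with every test.

G1 stuck-at-1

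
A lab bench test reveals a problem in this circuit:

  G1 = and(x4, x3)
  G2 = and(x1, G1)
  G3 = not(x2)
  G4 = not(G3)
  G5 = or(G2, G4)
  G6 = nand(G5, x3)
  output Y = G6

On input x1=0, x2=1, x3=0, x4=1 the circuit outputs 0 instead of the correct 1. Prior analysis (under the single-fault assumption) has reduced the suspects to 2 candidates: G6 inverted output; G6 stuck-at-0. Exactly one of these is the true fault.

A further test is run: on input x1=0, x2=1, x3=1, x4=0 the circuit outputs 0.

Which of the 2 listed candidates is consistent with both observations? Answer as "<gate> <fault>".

G6 stuck-at-0

Evaluate each candidate on input x1=0, x2=1, x3=1, x4=0:
  G6 inverted output: G1=0, G2=0, G3=0, G4=1, G5=1, G6=1 [inverted output] → 1 — eliminated
  G6 stuck-at-0: G1=0, G2=0, G3=0, G4=1, G5=1, G6=0 [stuck-at-0] → 0 — matches
Only G6 stuck-at-0 reproduces the observed 0.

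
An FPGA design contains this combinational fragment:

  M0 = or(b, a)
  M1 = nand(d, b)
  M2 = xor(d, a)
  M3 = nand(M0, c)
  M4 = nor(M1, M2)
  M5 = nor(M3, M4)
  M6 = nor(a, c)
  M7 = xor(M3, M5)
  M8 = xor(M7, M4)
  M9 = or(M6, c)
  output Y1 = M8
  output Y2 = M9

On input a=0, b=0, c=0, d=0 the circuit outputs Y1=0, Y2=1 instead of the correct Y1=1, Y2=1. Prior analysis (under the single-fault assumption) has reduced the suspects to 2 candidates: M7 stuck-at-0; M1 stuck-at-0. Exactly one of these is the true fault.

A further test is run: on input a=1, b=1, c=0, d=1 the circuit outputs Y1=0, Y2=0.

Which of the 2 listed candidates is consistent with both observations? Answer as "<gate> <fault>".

M1 stuck-at-0

Evaluate each candidate on input a=1, b=1, c=0, d=1:
  M7 stuck-at-0: M0=1, M1=0, M2=0, M3=1, M4=1, M5=0, M6=0, M7=0 [stuck-at-0], M8=1, M9=0 → Y1=1, Y2=0 — eliminated
  M1 stuck-at-0: M0=1, M1=0 [stuck-at-0], M2=0, M3=1, M4=1, M5=0, M6=0, M7=1, M8=0, M9=0 → Y1=0, Y2=0 — matches
Only M1 stuck-at-0 reproduces the observed Y1=0, Y2=0.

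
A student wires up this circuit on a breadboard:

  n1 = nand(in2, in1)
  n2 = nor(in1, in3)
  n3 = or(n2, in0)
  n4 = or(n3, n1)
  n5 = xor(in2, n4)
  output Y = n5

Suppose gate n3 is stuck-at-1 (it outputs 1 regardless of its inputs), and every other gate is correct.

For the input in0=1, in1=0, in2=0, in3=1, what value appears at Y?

1

Propagate with n3 forced: n1=1, n2=0, n3=1 [stuck-at-1], n4=1, n5=1.
So Y = 1. (Same as the fault-free value — the fault is masked on this input.)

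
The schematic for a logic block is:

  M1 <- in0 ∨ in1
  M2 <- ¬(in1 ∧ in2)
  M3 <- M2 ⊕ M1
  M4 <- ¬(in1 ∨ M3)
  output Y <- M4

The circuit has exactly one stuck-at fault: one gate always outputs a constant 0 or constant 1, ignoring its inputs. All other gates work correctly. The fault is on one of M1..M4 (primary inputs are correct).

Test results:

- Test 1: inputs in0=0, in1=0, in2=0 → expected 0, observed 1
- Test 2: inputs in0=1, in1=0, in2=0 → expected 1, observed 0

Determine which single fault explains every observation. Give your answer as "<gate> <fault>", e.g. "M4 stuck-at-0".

Fault-free values for test 1 (in0=0, in1=0, in2=0): M1=0, M2=1, M3=1, M4=0, giving Y=0. Observed 1.
Test 1: faults giving observed 1 are {M1 stuck-at-1, M2 stuck-at-0, M3 stuck-at-0, M4 stuck-at-1}.
Test 2 (in0=1, in1=0, in2=0): fault-free M1=1, M2=1, M3=0, M4=1 → 1; observed 0. Eliminates M1 stuck-at-1, M3 stuck-at-0, M4 stuck-at-1.
Only M2 stuck-at-0 is consistent with every test.

M2 stuck-at-0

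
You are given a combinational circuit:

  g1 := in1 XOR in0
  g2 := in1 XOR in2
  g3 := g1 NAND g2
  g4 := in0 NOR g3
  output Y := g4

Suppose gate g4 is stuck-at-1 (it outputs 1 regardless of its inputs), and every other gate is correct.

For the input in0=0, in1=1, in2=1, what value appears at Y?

1

Propagate with g4 forced: g1=1, g2=0, g3=1, g4=1 [stuck-at-1].
So Y = 1. (Without the fault it would be 0.)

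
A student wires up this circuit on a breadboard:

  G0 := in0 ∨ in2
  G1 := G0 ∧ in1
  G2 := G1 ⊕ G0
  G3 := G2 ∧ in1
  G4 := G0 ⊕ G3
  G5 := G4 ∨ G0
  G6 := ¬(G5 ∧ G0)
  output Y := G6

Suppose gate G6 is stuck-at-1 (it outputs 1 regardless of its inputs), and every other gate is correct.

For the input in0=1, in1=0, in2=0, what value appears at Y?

Propagate with G6 forced: G0=1, G1=0, G2=1, G3=0, G4=1, G5=1, G6=1 [stuck-at-1].
So Y = 1. (Without the fault it would be 0.)

1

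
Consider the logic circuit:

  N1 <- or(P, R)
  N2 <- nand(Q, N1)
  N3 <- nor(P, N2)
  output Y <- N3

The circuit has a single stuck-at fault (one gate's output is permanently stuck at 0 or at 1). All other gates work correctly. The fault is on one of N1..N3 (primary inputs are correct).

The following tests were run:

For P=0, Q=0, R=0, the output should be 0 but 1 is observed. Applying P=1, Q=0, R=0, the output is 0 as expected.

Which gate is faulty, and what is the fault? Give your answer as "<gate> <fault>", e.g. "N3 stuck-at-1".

Fault-free values for test 1 (P=0, Q=0, R=0): N1=0, N2=1, N3=0, giving Y=0. Observed 1.
Test 1: faults giving observed 1 are {N2 stuck-at-0, N3 stuck-at-1}.
Test 2 (P=1, Q=0, R=0): fault-free N1=1, N2=1, N3=0 → 0; observed 0. Eliminates N3 stuck-at-1.
Only N2 stuck-at-0 is consistent with every test.

N2 stuck-at-0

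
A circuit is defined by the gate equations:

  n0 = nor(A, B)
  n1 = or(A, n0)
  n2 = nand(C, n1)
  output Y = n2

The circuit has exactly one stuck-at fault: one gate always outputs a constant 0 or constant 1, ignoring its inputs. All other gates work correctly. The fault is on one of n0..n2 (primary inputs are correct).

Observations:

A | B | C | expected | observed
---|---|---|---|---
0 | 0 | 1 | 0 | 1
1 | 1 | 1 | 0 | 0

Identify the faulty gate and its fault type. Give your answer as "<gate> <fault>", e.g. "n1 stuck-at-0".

n0 stuck-at-0

Fault-free values for test 1 (A=0, B=0, C=1): n0=1, n1=1, n2=0, giving Y=0. Observed 1.
Test 1: faults giving observed 1 are {n0 stuck-at-0, n1 stuck-at-0, n2 stuck-at-1}.
Test 2 (A=1, B=1, C=1): fault-free n0=0, n1=1, n2=0 → 0; observed 0. Eliminates n1 stuck-at-0, n2 stuck-at-1.
Only n0 stuck-at-0 is consistent with every test.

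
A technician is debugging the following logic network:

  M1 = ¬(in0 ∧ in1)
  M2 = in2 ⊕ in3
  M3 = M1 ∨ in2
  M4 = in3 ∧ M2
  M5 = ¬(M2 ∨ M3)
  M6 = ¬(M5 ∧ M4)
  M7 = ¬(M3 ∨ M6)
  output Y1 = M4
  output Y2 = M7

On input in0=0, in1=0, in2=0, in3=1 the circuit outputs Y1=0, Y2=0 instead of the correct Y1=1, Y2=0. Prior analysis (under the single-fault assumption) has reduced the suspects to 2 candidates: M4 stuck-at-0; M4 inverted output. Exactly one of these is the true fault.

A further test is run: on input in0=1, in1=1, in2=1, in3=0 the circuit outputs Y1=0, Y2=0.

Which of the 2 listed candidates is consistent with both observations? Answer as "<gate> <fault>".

Evaluate each candidate on input in0=1, in1=1, in2=1, in3=0:
  M4 stuck-at-0: M1=0, M2=1, M3=1, M4=0 [stuck-at-0], M5=0, M6=1, M7=0 → Y1=0, Y2=0 — matches
  M4 inverted output: M1=0, M2=1, M3=1, M4=1 [inverted output], M5=0, M6=1, M7=0 → Y1=1, Y2=0 — eliminated
Only M4 stuck-at-0 reproduces the observed Y1=0, Y2=0.

M4 stuck-at-0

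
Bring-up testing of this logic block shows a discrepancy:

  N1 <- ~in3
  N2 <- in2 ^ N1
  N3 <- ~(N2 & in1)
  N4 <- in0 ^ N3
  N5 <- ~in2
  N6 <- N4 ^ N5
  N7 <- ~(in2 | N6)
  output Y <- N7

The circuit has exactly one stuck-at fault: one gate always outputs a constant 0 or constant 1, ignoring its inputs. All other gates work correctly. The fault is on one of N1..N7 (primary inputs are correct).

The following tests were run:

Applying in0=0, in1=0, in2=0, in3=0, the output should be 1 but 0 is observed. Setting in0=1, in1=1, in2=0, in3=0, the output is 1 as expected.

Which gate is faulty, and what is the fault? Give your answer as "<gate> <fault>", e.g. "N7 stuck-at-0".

N3 stuck-at-0

Fault-free values for test 1 (in0=0, in1=0, in2=0, in3=0): N1=1, N2=1, N3=1, N4=1, N5=1, N6=0, N7=1, giving Y=1. Observed 0.
Test 1: faults giving observed 0 are {N3 stuck-at-0, N4 stuck-at-0, N5 stuck-at-0, N6 stuck-at-1, N7 stuck-at-0}.
Test 2 (in0=1, in1=1, in2=0, in3=0): fault-free N1=1, N2=1, N3=0, N4=1, N5=1, N6=0, N7=1 → 1; observed 1. Eliminates N4 stuck-at-0, N5 stuck-at-0, N6 stuck-at-1, N7 stuck-at-0.
Only N3 stuck-at-0 is consistent with every test.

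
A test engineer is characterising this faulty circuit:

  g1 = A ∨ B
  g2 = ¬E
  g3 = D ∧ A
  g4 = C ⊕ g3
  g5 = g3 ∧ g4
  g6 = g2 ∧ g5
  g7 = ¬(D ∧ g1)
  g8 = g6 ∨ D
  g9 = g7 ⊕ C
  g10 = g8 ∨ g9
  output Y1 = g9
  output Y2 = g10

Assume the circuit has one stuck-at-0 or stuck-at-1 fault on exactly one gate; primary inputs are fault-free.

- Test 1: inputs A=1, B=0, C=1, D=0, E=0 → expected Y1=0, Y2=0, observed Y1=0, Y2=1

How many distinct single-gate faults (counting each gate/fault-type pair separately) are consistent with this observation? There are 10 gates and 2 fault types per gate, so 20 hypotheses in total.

4

Fault-free: g1=1, g2=1, g3=0, g4=1, g5=0, g6=0, g7=1, g8=0, g9=0, g10=0 → Y1=0, Y2=0. Observed Y1=0, Y2=1.
  g1: none of the 2 fault types match ✗
  g2: none of the 2 fault types match ✗
  g3: none of the 2 fault types match ✗
  g4: none of the 2 fault types match ✗
  g5: stuck-at-1 ✓; others ✗
  g6: stuck-at-1 ✓; others ✗
  g7: none of the 2 fault types match ✗
  g8: stuck-at-1 ✓; others ✗
  g9: none of the 2 fault types match ✗
  g10: stuck-at-1 ✓; others ✗
Consistent faults: {g5 stuck-at-1, g6 stuck-at-1, g8 stuck-at-1, g10 stuck-at-1} — 4 in all.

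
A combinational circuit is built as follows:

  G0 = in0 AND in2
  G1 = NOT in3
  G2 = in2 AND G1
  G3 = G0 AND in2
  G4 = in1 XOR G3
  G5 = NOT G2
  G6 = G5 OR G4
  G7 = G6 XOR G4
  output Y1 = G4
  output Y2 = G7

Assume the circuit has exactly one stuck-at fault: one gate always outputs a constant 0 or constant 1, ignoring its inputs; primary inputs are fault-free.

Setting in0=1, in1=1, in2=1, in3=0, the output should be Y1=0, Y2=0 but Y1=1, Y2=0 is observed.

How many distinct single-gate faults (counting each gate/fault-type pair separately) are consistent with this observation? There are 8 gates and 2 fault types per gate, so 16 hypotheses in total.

Fault-free: G0=1, G1=1, G2=1, G3=1, G4=0, G5=0, G6=0, G7=0 → Y1=0, Y2=0. Observed Y1=1, Y2=0.
  G0: stuck-at-0 ✓; others ✗
  G1: none of the 2 fault types match ✗
  G2: none of the 2 fault types match ✗
  G3: stuck-at-0 ✓; others ✗
  G4: stuck-at-1 ✓; others ✗
  G5: none of the 2 fault types match ✗
  G6: none of the 2 fault types match ✗
  G7: none of the 2 fault types match ✗
Consistent faults: {G0 stuck-at-0, G3 stuck-at-0, G4 stuck-at-1} — 3 in all.

3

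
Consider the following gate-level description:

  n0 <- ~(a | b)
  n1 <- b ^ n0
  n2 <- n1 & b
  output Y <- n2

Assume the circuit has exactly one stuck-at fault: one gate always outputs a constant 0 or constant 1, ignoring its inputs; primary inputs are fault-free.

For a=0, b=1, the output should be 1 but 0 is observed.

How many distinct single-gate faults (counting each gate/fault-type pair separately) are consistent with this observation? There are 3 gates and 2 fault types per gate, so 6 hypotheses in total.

Fault-free: n0=0, n1=1, n2=1 → 1. Observed 0.
  n0 stuck-at-0: output 1 ✗
  n0 stuck-at-1: output 0 ✓
  n1 stuck-at-0: output 0 ✓
  n1 stuck-at-1: output 1 ✗
  n2 stuck-at-0: output 0 ✓
  n2 stuck-at-1: output 1 ✗
Consistent faults: {n0 stuck-at-1, n1 stuck-at-0, n2 stuck-at-0} — 3 in all.

3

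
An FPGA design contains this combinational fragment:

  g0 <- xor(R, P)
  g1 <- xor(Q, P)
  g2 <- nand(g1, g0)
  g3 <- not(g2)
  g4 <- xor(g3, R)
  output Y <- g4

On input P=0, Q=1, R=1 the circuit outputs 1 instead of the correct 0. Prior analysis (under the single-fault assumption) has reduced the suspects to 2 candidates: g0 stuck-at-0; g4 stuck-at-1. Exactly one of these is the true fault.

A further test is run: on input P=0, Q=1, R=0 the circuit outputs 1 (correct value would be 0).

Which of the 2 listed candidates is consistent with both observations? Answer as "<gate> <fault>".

g4 stuck-at-1

Evaluate each candidate on input P=0, Q=1, R=0:
  g0 stuck-at-0: g0=0 [stuck-at-0], g1=1, g2=1, g3=0, g4=0 → 0 — eliminated
  g4 stuck-at-1: g0=0, g1=1, g2=1, g3=0, g4=1 [stuck-at-1] → 1 — matches
Only g4 stuck-at-1 reproduces the observed 1.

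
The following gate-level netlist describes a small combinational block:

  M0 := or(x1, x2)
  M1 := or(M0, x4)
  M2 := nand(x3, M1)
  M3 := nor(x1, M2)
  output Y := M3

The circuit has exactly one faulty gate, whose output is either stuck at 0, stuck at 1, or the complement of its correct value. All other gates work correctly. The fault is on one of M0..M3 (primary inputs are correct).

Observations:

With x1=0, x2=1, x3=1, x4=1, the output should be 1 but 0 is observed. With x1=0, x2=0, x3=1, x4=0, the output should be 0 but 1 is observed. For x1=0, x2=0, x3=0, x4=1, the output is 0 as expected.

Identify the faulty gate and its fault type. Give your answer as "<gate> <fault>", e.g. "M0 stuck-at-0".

Fault-free values for test 1 (x1=0, x2=1, x3=1, x4=1): M0=1, M1=1, M2=0, M3=1, giving Y=1. Observed 0.
Test 1: faults giving observed 0 are {M1 stuck-at-0, M1 inverted output, M2 stuck-at-1, M2 inverted output, M3 stuck-at-0, M3 inverted output}.
Test 2 (x1=0, x2=0, x3=1, x4=0): fault-free M0=0, M1=0, M2=1, M3=0 → 0; observed 1. Eliminates M1 stuck-at-0, M2 stuck-at-1, M3 stuck-at-0.
Test 3 (x1=0, x2=0, x3=0, x4=1): fault-free M0=0, M1=1, M2=1, M3=0 → 0; observed 0. Eliminates M2 inverted output, M3 inverted output.
Only M1 inverted output is consistent with every test.

M1 inverted output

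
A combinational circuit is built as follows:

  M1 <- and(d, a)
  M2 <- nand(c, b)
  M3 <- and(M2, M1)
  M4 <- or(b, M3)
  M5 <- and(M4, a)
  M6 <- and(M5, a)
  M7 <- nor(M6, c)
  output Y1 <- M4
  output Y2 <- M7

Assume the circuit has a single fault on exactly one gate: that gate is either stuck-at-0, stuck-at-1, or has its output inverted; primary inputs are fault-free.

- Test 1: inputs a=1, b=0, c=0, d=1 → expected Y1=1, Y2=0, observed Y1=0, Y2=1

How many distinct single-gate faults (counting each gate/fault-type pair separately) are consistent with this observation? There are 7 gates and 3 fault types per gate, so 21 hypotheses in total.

Fault-free: M1=1, M2=1, M3=1, M4=1, M5=1, M6=1, M7=0 → Y1=1, Y2=0. Observed Y1=0, Y2=1.
  M1: stuck-at-0, inverted output ✓; others ✗
  M2: stuck-at-0, inverted output ✓; others ✗
  M3: stuck-at-0, inverted output ✓; others ✗
  M4: stuck-at-0, inverted output ✓; others ✗
  M5: none of the 3 fault types match ✗
  M6: none of the 3 fault types match ✗
  M7: none of the 3 fault types match ✗
Consistent faults: {M1 stuck-at-0, M1 inverted output, M2 stuck-at-0, M2 inverted output, M3 stuck-at-0, M3 inverted output, M4 stuck-at-0, M4 inverted output} — 8 in all.

8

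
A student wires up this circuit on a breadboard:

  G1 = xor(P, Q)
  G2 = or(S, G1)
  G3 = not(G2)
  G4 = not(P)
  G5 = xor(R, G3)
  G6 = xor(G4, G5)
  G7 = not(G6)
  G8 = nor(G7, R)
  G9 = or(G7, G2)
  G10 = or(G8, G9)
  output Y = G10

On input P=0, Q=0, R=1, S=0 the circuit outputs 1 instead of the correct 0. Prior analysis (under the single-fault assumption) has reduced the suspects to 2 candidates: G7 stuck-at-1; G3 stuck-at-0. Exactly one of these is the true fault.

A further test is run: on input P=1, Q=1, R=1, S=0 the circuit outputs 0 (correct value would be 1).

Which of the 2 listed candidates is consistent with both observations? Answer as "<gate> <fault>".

Evaluate each candidate on input P=1, Q=1, R=1, S=0:
  G7 stuck-at-1: G1=0, G2=0, G3=1, G4=0, G5=0, G6=0, G7=1 [stuck-at-1], G8=0, G9=1, G10=1 → 1 — eliminated
  G3 stuck-at-0: G1=0, G2=0, G3=0 [stuck-at-0], G4=0, G5=1, G6=1, G7=0, G8=0, G9=0, G10=0 → 0 — matches
Only G3 stuck-at-0 reproduces the observed 0.

G3 stuck-at-0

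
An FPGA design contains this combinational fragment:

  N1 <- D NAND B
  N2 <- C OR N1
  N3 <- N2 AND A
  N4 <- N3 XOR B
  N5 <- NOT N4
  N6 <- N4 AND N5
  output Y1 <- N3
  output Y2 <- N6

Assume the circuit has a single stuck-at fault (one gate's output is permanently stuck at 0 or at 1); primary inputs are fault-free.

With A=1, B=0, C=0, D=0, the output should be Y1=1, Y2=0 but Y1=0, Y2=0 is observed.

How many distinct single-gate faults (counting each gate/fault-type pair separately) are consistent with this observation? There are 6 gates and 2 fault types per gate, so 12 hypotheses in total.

Fault-free: N1=1, N2=1, N3=1, N4=1, N5=0, N6=0 → Y1=1, Y2=0. Observed Y1=0, Y2=0.
  N1 stuck-at-0: output Y1=0, Y2=0 ✓
  N1 stuck-at-1: output Y1=1, Y2=0 ✗
  N2 stuck-at-0: output Y1=0, Y2=0 ✓
  N2 stuck-at-1: output Y1=1, Y2=0 ✗
  N3 stuck-at-0: output Y1=0, Y2=0 ✓
  N3 stuck-at-1: output Y1=1, Y2=0 ✗
  N4 stuck-at-0: output Y1=1, Y2=0 ✗
  N4 stuck-at-1: output Y1=1, Y2=0 ✗
  N5 stuck-at-0: output Y1=1, Y2=0 ✗
  N5 stuck-at-1: output Y1=1, Y2=1 ✗
  N6 stuck-at-0: output Y1=1, Y2=0 ✗
  N6 stuck-at-1: output Y1=1, Y2=1 ✗
Consistent faults: {N1 stuck-at-0, N2 stuck-at-0, N3 stuck-at-0} — 3 in all.

3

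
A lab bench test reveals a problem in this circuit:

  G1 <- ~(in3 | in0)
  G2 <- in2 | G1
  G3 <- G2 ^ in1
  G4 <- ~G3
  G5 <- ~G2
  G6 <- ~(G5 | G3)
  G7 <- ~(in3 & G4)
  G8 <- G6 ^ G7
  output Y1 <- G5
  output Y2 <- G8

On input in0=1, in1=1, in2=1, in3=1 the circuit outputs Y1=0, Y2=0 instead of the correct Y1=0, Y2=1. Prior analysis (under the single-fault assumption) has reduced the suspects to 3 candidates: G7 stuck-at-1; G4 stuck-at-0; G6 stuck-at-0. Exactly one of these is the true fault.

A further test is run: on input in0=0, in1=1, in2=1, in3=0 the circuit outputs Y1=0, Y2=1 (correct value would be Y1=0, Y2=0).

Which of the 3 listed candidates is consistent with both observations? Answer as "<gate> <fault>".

G6 stuck-at-0

Evaluate each candidate on input in0=0, in1=1, in2=1, in3=0:
  G7 stuck-at-1: G1=1, G2=1, G3=0, G4=1, G5=0, G6=1, G7=1 [stuck-at-1], G8=0 → Y1=0, Y2=0 — eliminated
  G4 stuck-at-0: G1=1, G2=1, G3=0, G4=0 [stuck-at-0], G5=0, G6=1, G7=1, G8=0 → Y1=0, Y2=0 — eliminated
  G6 stuck-at-0: G1=1, G2=1, G3=0, G4=1, G5=0, G6=0 [stuck-at-0], G7=1, G8=1 → Y1=0, Y2=1 — matches
Only G6 stuck-at-0 reproduces the observed Y1=0, Y2=1.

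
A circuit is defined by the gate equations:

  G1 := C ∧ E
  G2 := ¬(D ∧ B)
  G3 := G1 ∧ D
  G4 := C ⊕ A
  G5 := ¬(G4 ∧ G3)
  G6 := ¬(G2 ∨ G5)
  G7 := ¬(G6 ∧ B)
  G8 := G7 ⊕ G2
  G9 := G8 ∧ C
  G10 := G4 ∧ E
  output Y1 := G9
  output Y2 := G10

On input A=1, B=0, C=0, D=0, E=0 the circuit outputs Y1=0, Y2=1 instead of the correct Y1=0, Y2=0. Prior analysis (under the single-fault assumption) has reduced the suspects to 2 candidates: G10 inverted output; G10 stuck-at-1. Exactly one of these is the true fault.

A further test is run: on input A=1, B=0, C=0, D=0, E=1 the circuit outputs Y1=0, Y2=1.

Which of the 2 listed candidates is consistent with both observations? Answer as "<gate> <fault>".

G10 stuck-at-1

Evaluate each candidate on input A=1, B=0, C=0, D=0, E=1:
  G10 inverted output: G1=0, G2=1, G3=0, G4=1, G5=1, G6=0, G7=1, G8=0, G9=0, G10=0 [inverted output] → Y1=0, Y2=0 — eliminated
  G10 stuck-at-1: G1=0, G2=1, G3=0, G4=1, G5=1, G6=0, G7=1, G8=0, G9=0, G10=1 [stuck-at-1] → Y1=0, Y2=1 — matches
Only G10 stuck-at-1 reproduces the observed Y1=0, Y2=1.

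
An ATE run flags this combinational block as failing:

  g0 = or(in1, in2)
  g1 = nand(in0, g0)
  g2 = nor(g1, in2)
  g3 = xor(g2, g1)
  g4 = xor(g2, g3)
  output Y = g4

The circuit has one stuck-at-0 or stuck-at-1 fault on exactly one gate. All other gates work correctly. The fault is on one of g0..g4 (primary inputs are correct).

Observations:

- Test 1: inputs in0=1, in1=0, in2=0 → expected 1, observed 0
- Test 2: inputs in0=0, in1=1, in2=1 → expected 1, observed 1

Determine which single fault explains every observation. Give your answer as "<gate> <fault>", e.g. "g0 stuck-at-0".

g0 stuck-at-1

Fault-free values for test 1 (in0=1, in1=0, in2=0): g0=0, g1=1, g2=0, g3=1, g4=1, giving Y=1. Observed 0.
Test 1: faults giving observed 0 are {g0 stuck-at-1, g1 stuck-at-0, g3 stuck-at-0, g4 stuck-at-0}.
Test 2 (in0=0, in1=1, in2=1): fault-free g0=1, g1=1, g2=0, g3=1, g4=1 → 1; observed 1. Eliminates g1 stuck-at-0, g3 stuck-at-0, g4 stuck-at-0.
Only g0 stuck-at-1 is consistent with every test.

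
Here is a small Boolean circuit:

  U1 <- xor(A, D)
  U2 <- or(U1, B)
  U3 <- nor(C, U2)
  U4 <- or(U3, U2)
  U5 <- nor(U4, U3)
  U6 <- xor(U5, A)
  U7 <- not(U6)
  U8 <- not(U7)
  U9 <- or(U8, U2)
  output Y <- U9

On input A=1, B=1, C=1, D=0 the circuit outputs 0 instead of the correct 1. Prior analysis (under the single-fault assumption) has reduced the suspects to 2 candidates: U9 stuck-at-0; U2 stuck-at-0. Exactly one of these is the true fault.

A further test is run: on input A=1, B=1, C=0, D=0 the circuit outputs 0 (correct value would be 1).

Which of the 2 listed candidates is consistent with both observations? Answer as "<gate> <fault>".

U9 stuck-at-0

Evaluate each candidate on input A=1, B=1, C=0, D=0:
  U9 stuck-at-0: U1=1, U2=1, U3=0, U4=1, U5=0, U6=1, U7=0, U8=1, U9=0 [stuck-at-0] → 0 — matches
  U2 stuck-at-0: U1=1, U2=0 [stuck-at-0], U3=1, U4=1, U5=0, U6=1, U7=0, U8=1, U9=1 → 1 — eliminated
Only U9 stuck-at-0 reproduces the observed 0.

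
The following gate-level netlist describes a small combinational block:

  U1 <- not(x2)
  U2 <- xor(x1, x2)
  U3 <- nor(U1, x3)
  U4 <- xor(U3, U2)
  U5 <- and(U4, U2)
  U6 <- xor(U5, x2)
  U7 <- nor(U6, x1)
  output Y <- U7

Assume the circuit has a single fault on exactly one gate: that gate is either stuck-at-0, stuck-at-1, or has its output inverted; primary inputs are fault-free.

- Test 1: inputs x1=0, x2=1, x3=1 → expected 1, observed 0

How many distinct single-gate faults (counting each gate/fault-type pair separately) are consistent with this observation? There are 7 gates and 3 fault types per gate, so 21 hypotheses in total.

Fault-free: U1=0, U2=1, U3=0, U4=1, U5=1, U6=0, U7=1 → 1. Observed 0.
  U1: none of the 3 fault types match ✗
  U2: stuck-at-0, inverted output ✓; others ✗
  U3: stuck-at-1, inverted output ✓; others ✗
  U4: stuck-at-0, inverted output ✓; others ✗
  U5: stuck-at-0, inverted output ✓; others ✗
  U6: stuck-at-1, inverted output ✓; others ✗
  U7: stuck-at-0, inverted output ✓; others ✗
Consistent faults: {U2 stuck-at-0, U2 inverted output, U3 stuck-at-1, U3 inverted output, U4 stuck-at-0, U4 inverted output, U5 stuck-at-0, U5 inverted output, U6 stuck-at-1, U6 inverted output, U7 stuck-at-0, U7 inverted output} — 12 in all.

12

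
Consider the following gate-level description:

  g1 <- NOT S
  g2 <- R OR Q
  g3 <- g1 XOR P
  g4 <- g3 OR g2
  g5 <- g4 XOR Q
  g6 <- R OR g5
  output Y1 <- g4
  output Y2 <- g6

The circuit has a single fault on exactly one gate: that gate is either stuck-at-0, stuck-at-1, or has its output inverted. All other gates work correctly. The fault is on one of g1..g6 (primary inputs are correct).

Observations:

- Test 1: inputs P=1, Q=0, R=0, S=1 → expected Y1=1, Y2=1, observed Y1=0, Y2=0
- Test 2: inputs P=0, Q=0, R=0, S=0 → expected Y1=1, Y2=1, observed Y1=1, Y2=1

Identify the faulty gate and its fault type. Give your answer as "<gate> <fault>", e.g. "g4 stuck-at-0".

g1 stuck-at-1

Fault-free values for test 1 (P=1, Q=0, R=0, S=1): g1=0, g2=0, g3=1, g4=1, g5=1, g6=1, giving Y1=1, Y2=1. Observed Y1=0, Y2=0.
Test 1: faults giving observed Y1=0, Y2=0 are {g1 stuck-at-1, g1 inverted output, g3 stuck-at-0, g3 inverted output, g4 stuck-at-0, g4 inverted output}.
Test 2 (P=0, Q=0, R=0, S=0): fault-free g1=1, g2=0, g3=1, g4=1, g5=1, g6=1 → Y1=1, Y2=1; observed Y1=1, Y2=1. Eliminates g1 inverted output, g3 stuck-at-0, g3 inverted output, g4 stuck-at-0, g4 inverted output.
Only g1 stuck-at-1 is consistent with every test.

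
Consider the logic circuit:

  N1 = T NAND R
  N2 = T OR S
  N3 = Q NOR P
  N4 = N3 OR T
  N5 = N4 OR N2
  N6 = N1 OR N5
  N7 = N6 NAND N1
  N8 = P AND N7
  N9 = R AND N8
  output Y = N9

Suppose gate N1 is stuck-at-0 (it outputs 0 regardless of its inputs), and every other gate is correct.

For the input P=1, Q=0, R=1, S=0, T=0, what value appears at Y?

Propagate with N1 forced: N1=0 [stuck-at-0], N2=0, N3=0, N4=0, N5=0, N6=0, N7=1, N8=1, N9=1.
So Y = 1. (Without the fault it would be 0.)

1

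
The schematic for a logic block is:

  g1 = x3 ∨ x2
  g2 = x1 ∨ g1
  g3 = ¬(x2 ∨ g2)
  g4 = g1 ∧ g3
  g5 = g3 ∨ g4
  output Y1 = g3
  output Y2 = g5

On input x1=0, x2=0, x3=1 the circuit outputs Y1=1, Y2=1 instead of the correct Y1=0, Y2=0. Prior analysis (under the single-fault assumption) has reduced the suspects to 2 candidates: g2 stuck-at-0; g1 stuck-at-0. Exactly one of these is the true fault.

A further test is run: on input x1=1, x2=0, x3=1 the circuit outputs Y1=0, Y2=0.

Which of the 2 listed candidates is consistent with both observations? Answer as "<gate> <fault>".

Evaluate each candidate on input x1=1, x2=0, x3=1:
  g2 stuck-at-0: g1=1, g2=0 [stuck-at-0], g3=1, g4=1, g5=1 → Y1=1, Y2=1 — eliminated
  g1 stuck-at-0: g1=0 [stuck-at-0], g2=1, g3=0, g4=0, g5=0 → Y1=0, Y2=0 — matches
Only g1 stuck-at-0 reproduces the observed Y1=0, Y2=0.

g1 stuck-at-0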